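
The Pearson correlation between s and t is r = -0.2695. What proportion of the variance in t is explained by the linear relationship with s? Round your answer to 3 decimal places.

r² = (-0.2695)² = 0.073

0.073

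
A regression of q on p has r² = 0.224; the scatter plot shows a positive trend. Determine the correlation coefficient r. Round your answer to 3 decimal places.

|r| = √0.224 = 0.473
The association is positive, so r = 0.473.

0.473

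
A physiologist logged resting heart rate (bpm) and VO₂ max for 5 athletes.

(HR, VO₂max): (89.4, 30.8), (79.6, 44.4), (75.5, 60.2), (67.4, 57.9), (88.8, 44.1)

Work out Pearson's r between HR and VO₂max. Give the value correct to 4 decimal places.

-0.8435

n = 5, Σx = 400.7, Σy = 237.4, Σx² = 32456.97, Σy² = 11841.26, Σxy = 18651.4
nΣxy − ΣxΣy = 93257 − 95126.18 = -1869.18
nΣx² − (Σx)² = 162284.85 − 160560.49 = 1724.36; nΣy² − (Σy)² = 59206.3 − 56358.76 = 2847.54
r = -1869.18 / √(1724.36 × 2847.54) = -1869.18 / 2215.8935 ≈ -0.8435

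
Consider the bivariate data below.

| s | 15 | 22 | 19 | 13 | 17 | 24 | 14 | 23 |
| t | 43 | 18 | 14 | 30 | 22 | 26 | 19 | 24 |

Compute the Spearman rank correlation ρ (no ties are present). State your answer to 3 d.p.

-0.214

Rank s: 3, 6, 5, 1, 4, 8, 2, 7
Rank t: 8, 2, 1, 7, 4, 6, 3, 5
d = rank(s) − rank(t): -5, 4, 4, -6, 0, 2, -1, 2; Σd² = 102
ρ = 1 − 6Σd² / [n(n²−1)] = 1 − 6×102 / (8×63) = 1 − 612/504 ≈ -0.214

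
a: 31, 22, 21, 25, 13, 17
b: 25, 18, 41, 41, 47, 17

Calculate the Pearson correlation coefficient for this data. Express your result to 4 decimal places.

-0.2604

n = 6, Σa = 129, Σb = 189, Σa² = 2969, Σb² = 6809, Σab = 3957
nΣab − ΣaΣb = 23742 − 24381 = -639
nΣa² − (Σa)² = 17814 − 16641 = 1173; nΣb² − (Σb)² = 40854 − 35721 = 5133
r = -639 / √(1173 × 5133) = -639 / 2453.7744 ≈ -0.2604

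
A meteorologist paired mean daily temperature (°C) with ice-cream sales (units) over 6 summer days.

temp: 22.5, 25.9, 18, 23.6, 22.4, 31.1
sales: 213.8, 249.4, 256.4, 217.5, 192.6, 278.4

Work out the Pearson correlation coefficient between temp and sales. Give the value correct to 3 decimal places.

n = 6, Σx = 143.5, Σy = 1408.1, Σx² = 3526.99, Σy² = 335559.33, Σxy = 33990.64
nΣxy − ΣxΣy = 203943.84 − 202062.35 = 1881.49
nΣx² − (Σx)² = 21161.94 − 20592.25 = 569.69; nΣy² − (Σy)² = 2013355.98 − 1982745.61 = 30610.37
r = 1881.49 / √(569.69 × 30610.37) = 1881.49 / 4175.9336 ≈ 0.451

0.451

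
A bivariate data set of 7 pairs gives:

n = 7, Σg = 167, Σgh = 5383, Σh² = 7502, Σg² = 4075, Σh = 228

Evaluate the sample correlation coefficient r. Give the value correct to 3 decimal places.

r = (nΣgh − ΣgΣh) / √[(nΣg² − (Σg)²)(nΣh² − (Σh)²)]
Numerator: 7×5383 − 167×228 = -395
Denominator: √[(28525 − 27889)(52514 − 51984)] = √[636 × 530] = 580.5859
r = -395 / 580.5859 ≈ -0.680

-0.680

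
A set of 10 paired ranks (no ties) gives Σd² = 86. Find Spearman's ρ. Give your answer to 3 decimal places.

0.479

ρ = 1 − 6Σd² / [n(n²−1)] = 1 − 6×86 / (10×99)
  = 1 − 516/990 = 1 − 0.5212 ≈ 0.479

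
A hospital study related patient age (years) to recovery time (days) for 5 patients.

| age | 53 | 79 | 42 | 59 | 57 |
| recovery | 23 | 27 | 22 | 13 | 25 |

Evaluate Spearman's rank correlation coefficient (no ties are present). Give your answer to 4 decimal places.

0.4000

Rank age: 2, 5, 1, 4, 3
Rank recovery: 3, 5, 2, 1, 4
d = rank(age) − rank(recovery): -1, 0, -1, 3, -1; Σd² = 12
ρ = 1 − 6Σd² / [n(n²−1)] = 1 − 6×12 / (5×24) = 1 − 72/120 ≈ 0.4000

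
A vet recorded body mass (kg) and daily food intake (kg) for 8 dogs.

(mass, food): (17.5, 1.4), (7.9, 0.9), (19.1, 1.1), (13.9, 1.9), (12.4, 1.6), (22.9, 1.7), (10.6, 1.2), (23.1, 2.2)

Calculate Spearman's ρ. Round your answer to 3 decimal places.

Rank mass: 5, 1, 6, 4, 3, 7, 2, 8
Rank food: 4, 1, 2, 7, 5, 6, 3, 8
d = rank(mass) − rank(food): 1, 0, 4, -3, -2, 1, -1, 0; Σd² = 32
ρ = 1 − 6Σd² / [n(n²−1)] = 1 − 6×32 / (8×63) = 1 − 192/504 ≈ 0.619

0.619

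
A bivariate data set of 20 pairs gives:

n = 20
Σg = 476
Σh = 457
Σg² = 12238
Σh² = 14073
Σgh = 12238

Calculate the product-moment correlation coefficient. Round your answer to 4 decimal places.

r = (nΣgh − ΣgΣh) / √[(nΣg² − (Σg)²)(nΣh² − (Σh)²)]
Numerator: 20×12238 − 476×457 = 27228
Denominator: √[(244760 − 226576)(281460 − 208849)] = √[18184 × 72611] = 36336.7366
r = 27228 / 36336.7366 ≈ 0.7493

0.7493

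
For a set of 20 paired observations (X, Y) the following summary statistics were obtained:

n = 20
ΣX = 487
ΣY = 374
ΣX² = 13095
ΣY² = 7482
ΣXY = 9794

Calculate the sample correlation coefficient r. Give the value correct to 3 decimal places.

0.884

r = (nΣXY − ΣXΣY) / √[(nΣX² − (ΣX)²)(nΣY² − (ΣY)²)]
Numerator: 20×9794 − 487×374 = 13742
Denominator: √[(261900 − 237169)(149640 − 139876)] = √[24731 × 9764] = 15539.4171
r = 13742 / 15539.4171 ≈ 0.884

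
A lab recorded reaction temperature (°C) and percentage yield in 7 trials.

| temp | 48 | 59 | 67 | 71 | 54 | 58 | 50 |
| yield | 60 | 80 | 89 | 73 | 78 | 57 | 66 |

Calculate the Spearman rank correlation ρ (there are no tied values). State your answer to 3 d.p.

Rank temp: 1, 5, 6, 7, 3, 4, 2
Rank yield: 2, 6, 7, 4, 5, 1, 3
d = rank(temp) − rank(yield): -1, -1, -1, 3, -2, 3, -1; Σd² = 26
ρ = 1 − 6Σd² / [n(n²−1)] = 1 − 6×26 / (7×48) = 1 − 156/336 ≈ 0.536

0.536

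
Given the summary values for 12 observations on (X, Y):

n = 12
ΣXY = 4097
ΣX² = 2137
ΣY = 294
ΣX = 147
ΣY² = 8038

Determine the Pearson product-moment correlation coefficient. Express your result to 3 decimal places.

0.935

r = (nΣXY − ΣXΣY) / √[(nΣX² − (ΣX)²)(nΣY² − (ΣY)²)]
Numerator: 12×4097 − 147×294 = 5946
Denominator: √[(25644 − 21609)(96456 − 86436)] = √[4035 × 10020] = 6358.5140
r = 5946 / 6358.5140 ≈ 0.935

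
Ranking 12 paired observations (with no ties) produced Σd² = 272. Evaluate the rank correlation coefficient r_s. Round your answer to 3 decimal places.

0.049

ρ = 1 − 6Σd² / [n(n²−1)] = 1 − 6×272 / (12×143)
  = 1 − 1632/1716 = 1 − 0.9510 ≈ 0.049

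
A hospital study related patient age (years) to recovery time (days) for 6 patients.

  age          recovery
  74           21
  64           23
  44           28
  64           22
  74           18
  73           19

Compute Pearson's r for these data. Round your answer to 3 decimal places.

n = 6, Σx = 393, Σy = 131, Σx² = 26409, Σy² = 2923, Σxy = 8385
nΣxy − ΣxΣy = 50310 − 51483 = -1173
nΣx² − (Σx)² = 158454 − 154449 = 4005; nΣy² − (Σy)² = 17538 − 17161 = 377
r = -1173 / √(4005 × 377) = -1173 / 1228.7738 ≈ -0.955

-0.955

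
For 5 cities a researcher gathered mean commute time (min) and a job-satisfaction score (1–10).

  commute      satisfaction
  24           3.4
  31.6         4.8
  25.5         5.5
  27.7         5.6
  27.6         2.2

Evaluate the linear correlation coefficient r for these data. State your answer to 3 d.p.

0.170

n = 5, Σx = 136.4, Σy = 21.5, Σx² = 3753.86, Σy² = 101.05, Σxy = 589.37
nΣxy − ΣxΣy = 2946.85 − 2932.6 = 14.25
nΣx² − (Σx)² = 18769.3 − 18604.96 = 164.34; nΣy² − (Σy)² = 505.25 − 462.25 = 43
r = 14.25 / √(164.34 × 43) = 14.25 / 84.0632 ≈ 0.170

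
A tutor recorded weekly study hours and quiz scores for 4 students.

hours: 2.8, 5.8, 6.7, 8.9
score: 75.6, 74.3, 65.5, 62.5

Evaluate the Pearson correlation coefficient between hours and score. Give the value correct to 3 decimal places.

n = 4, Σx = 24.2, Σy = 277.9, Σx² = 165.58, Σy² = 19432.35, Σxy = 1637.72
nΣxy − ΣxΣy = 6550.88 − 6725.18 = -174.3
nΣx² − (Σx)² = 662.32 − 585.64 = 76.68; nΣy² − (Σy)² = 77729.4 − 77228.41 = 500.99
r = -174.3 / √(76.68 × 500.99) = -174.3 / 195.9998 ≈ -0.889

-0.889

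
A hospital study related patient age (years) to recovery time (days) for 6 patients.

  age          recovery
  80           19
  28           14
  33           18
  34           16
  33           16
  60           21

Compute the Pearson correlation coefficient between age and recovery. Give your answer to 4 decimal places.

n = 6, Σx = 268, Σy = 104, Σx² = 14118, Σy² = 1834, Σxy = 4838
nΣxy − ΣxΣy = 29028 − 27872 = 1156
nΣx² − (Σx)² = 84708 − 71824 = 12884; nΣy² − (Σy)² = 11004 − 10816 = 188
r = 1156 / √(12884 × 188) = 1156 / 1556.3393 ≈ 0.7428

0.7428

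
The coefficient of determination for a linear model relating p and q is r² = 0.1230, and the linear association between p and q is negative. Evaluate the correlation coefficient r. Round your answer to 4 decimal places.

|r| = √0.1230 = 0.3507
The association is negative, so r = −0.3507.

-0.3507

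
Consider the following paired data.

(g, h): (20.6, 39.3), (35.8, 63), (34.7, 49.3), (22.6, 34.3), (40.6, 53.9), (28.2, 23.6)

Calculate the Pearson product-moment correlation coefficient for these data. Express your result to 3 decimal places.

0.695

n = 6, Σg = 182.5, Σh = 263.4, Σg² = 5864.45, Σh² = 12582.64, Σgh = 8404.73
nΣgh − ΣgΣh = 50428.38 − 48070.5 = 2357.88
nΣg² − (Σg)² = 35186.7 − 33306.25 = 1880.45; nΣh² − (Σh)² = 75495.84 − 69379.56 = 6116.28
r = 2357.88 / √(1880.45 × 6116.28) = 2357.88 / 3391.3653 ≈ 0.695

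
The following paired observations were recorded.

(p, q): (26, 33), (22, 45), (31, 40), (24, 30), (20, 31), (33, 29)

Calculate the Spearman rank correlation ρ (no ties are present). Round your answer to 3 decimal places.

Rank p: 4, 2, 5, 3, 1, 6
Rank q: 4, 6, 5, 2, 3, 1
d = rank(p) − rank(q): 0, -4, 0, 1, -2, 5; Σd² = 46
ρ = 1 − 6Σd² / [n(n²−1)] = 1 − 6×46 / (6×35) = 1 − 276/210 ≈ -0.314

-0.314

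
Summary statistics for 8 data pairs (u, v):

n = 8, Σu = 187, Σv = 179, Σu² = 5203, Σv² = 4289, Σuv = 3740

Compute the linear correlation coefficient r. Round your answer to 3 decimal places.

-0.914

r = (nΣuv − ΣuΣv) / √[(nΣu² − (Σu)²)(nΣv² − (Σv)²)]
Numerator: 8×3740 − 187×179 = -3553
Denominator: √[(41624 − 34969)(34312 − 32041)] = √[6655 × 2271] = 3887.6092
r = -3553 / 3887.6092 ≈ -0.914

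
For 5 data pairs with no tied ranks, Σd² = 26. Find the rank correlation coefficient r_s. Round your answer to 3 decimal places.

ρ = 1 − 6Σd² / [n(n²−1)] = 1 − 6×26 / (5×24)
  = 1 − 156/120 = 1 − 1.3000 ≈ -0.300

-0.300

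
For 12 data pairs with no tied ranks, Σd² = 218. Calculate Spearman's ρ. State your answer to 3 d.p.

ρ = 1 − 6Σd² / [n(n²−1)] = 1 − 6×218 / (12×143)
  = 1 − 1308/1716 = 1 − 0.7622 ≈ 0.238

0.238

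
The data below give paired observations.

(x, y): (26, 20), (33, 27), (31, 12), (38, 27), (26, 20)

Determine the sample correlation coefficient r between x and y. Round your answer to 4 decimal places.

n = 5, Σx = 154, Σy = 106, Σx² = 4846, Σy² = 2402, Σxy = 3329
nΣxy − ΣxΣy = 16645 − 16324 = 321
nΣx² − (Σx)² = 24230 − 23716 = 514; nΣy² − (Σy)² = 12010 − 11236 = 774
r = 321 / √(514 × 774) = 321 / 630.7424 ≈ 0.5089

0.5089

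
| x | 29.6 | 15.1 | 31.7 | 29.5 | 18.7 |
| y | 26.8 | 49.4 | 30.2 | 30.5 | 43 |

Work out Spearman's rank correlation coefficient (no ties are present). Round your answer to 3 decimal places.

Rank x: 4, 1, 5, 3, 2
Rank y: 1, 5, 2, 3, 4
d = rank(x) − rank(y): 3, -4, 3, 0, -2; Σd² = 38
ρ = 1 − 6Σd² / [n(n²−1)] = 1 − 6×38 / (5×24) = 1 − 228/120 ≈ -0.900

-0.900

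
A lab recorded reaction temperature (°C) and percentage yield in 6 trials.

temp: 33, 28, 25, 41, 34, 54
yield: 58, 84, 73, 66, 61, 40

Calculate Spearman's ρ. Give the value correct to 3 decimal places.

-0.714

Rank temp: 3, 2, 1, 5, 4, 6
Rank yield: 2, 6, 5, 4, 3, 1
d = rank(temp) − rank(yield): 1, -4, -4, 1, 1, 5; Σd² = 60
ρ = 1 − 6Σd² / [n(n²−1)] = 1 − 6×60 / (6×35) = 1 − 360/210 ≈ -0.714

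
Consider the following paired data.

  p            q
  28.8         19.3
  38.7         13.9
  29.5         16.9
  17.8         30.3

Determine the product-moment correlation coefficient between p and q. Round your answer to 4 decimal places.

n = 4, Σp = 114.8, Σq = 80.4, Σp² = 3514.22, Σq² = 1769.4, Σpq = 2131.66
nΣpq − ΣpΣq = 8526.64 − 9229.92 = -703.28
nΣp² − (Σp)² = 14056.88 − 13179.04 = 877.84; nΣq² − (Σq)² = 7077.6 − 6464.16 = 613.44
r = -703.28 / √(877.84 × 613.44) = -703.28 / 733.8271 ≈ -0.9584

-0.9584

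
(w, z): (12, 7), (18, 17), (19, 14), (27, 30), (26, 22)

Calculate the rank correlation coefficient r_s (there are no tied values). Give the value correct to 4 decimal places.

0.9000

Rank w: 1, 2, 3, 5, 4
Rank z: 1, 3, 2, 5, 4
d = rank(w) − rank(z): 0, -1, 1, 0, 0; Σd² = 2
ρ = 1 − 6Σd² / [n(n²−1)] = 1 − 6×2 / (5×24) = 1 − 12/120 ≈ 0.9000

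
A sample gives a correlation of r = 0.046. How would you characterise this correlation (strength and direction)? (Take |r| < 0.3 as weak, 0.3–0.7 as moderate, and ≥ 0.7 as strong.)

r = 0.046 > 0 so the relationship is positive.
|r| = 0.046, which falls in the weak range.

weak positive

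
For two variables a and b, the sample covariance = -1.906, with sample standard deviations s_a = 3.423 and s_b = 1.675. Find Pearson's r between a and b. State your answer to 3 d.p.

r = Cov(a,b) / (s_a · s_b) = -1.906 / (3.423 × 1.675)
  = -1.906 / 5.7335 ≈ -0.332

-0.332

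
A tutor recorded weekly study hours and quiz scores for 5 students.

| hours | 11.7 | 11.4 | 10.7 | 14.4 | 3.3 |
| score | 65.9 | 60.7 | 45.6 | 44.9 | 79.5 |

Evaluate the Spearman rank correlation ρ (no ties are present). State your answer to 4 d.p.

Rank hours: 4, 3, 2, 5, 1
Rank score: 4, 3, 2, 1, 5
d = rank(hours) − rank(score): 0, 0, 0, 4, -4; Σd² = 32
ρ = 1 − 6Σd² / [n(n²−1)] = 1 − 6×32 / (5×24) = 1 − 192/120 ≈ -0.6000

-0.6000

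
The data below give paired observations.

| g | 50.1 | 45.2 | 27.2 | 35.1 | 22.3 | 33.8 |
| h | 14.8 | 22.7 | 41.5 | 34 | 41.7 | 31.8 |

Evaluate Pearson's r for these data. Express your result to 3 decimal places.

n = 6, Σg = 213.7, Σh = 186.5, Σg² = 8164.63, Σh² = 6362.71, Σgh = 6094.47
nΣgh − ΣgΣh = 36566.82 − 39855.05 = -3288.23
nΣg² − (Σg)² = 48987.78 − 45667.69 = 3320.09; nΣh² − (Σh)² = 38176.26 − 34782.25 = 3394.01
r = -3288.23 / √(3320.09 × 3394.01) = -3288.23 / 3356.8465 ≈ -0.980

-0.980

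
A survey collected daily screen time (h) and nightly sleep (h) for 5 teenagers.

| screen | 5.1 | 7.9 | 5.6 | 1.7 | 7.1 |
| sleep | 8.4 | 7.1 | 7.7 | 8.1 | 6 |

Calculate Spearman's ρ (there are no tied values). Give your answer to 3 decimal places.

Rank screen: 2, 5, 3, 1, 4
Rank sleep: 5, 2, 3, 4, 1
d = rank(screen) − rank(sleep): -3, 3, 0, -3, 3; Σd² = 36
ρ = 1 − 6Σd² / [n(n²−1)] = 1 − 6×36 / (5×24) = 1 − 216/120 ≈ -0.800

-0.800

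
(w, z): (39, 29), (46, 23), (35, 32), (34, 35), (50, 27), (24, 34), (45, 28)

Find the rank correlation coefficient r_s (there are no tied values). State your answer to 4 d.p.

-0.9286

Rank w: 4, 6, 3, 2, 7, 1, 5
Rank z: 4, 1, 5, 7, 2, 6, 3
d = rank(w) − rank(z): 0, 5, -2, -5, 5, -5, 2; Σd² = 108
ρ = 1 − 6Σd² / [n(n²−1)] = 1 − 6×108 / (7×48) = 1 − 648/336 ≈ -0.9286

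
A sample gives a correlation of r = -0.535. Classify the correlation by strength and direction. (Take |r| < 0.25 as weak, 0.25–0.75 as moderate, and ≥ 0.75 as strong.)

r = -0.535 < 0 so the relationship is negative.
|r| = 0.535, which falls in the moderate range.

moderate negative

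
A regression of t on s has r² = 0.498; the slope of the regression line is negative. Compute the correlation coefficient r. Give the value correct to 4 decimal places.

-0.7057

|r| = √0.498 = 0.7057
The association is negative, so r = −0.7057.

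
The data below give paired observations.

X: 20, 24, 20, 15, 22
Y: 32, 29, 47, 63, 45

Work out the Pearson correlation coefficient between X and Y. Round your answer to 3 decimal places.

n = 5, ΣX = 101, ΣY = 216, ΣX² = 2085, ΣY² = 10068, ΣXY = 4211
nΣXY − ΣXΣY = 21055 − 21816 = -761
nΣX² − (ΣX)² = 10425 − 10201 = 224; nΣY² − (ΣY)² = 50340 − 46656 = 3684
r = -761 / √(224 × 3684) = -761 / 908.4140 ≈ -0.838

-0.838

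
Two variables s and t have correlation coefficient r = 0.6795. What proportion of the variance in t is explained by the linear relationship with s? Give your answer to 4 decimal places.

0.4617

r² = (0.6795)² = 0.4617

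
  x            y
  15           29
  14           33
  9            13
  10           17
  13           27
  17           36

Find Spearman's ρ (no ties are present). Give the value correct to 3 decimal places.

Rank x: 5, 4, 1, 2, 3, 6
Rank y: 4, 5, 1, 2, 3, 6
d = rank(x) − rank(y): 1, -1, 0, 0, 0, 0; Σd² = 2
ρ = 1 − 6Σd² / [n(n²−1)] = 1 − 6×2 / (6×35) = 1 − 12/210 ≈ 0.943

0.943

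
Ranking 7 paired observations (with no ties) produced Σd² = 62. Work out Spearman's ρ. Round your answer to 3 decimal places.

-0.107

ρ = 1 − 6Σd² / [n(n²−1)] = 1 − 6×62 / (7×48)
  = 1 − 372/336 = 1 − 1.1071 ≈ -0.107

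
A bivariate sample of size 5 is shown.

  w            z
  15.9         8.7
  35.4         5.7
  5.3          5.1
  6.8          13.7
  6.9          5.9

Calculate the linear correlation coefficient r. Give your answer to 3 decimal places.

-0.270

n = 5, Σw = 70.3, Σz = 39.1, Σw² = 1627.91, Σz² = 356.69, Σwz = 501.01
nΣwz − ΣwΣz = 2505.05 − 2748.73 = -243.68
nΣw² − (Σw)² = 8139.55 − 4942.09 = 3197.46; nΣz² − (Σz)² = 1783.45 − 1528.81 = 254.64
r = -243.68 / √(3197.46 × 254.64) = -243.68 / 902.3310 ≈ -0.270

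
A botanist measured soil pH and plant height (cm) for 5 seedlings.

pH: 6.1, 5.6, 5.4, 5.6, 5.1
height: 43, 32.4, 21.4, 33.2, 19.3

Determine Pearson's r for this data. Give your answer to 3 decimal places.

n = 5, Σx = 27.8, Σy = 149.3, Σx² = 155.1, Σy² = 4831.45, Σxy = 843.65
nΣxy − ΣxΣy = 4218.25 − 4150.54 = 67.71
nΣx² − (Σx)² = 775.5 − 772.84 = 2.66; nΣy² − (Σy)² = 24157.25 − 22290.49 = 1866.76
r = 67.71 / √(2.66 × 1866.76) = 67.71 / 70.4669 ≈ 0.961

0.961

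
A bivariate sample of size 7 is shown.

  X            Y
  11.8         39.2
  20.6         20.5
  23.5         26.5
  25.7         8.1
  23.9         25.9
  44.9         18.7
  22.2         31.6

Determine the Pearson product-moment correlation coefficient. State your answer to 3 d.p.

-0.551

n = 7, ΣX = 172.6, ΣY = 170.5, ΣX² = 4856.4, ΣY² = 4743.81, ΣXY = 3875.94
nΣXY − ΣXΣY = 27131.58 − 29428.3 = -2296.72
nΣX² − (ΣX)² = 33994.8 − 29790.76 = 4204.04; nΣY² − (ΣY)² = 33206.67 − 29070.25 = 4136.42
r = -2296.72 / √(4204.04 × 4136.42) = -2296.72 / 4170.0929 ≈ -0.551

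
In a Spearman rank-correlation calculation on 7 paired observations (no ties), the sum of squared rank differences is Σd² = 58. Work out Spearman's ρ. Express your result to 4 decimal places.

ρ = 1 − 6Σd² / [n(n²−1)] = 1 − 6×58 / (7×48)
  = 1 − 348/336 = 1 − 1.03571 ≈ -0.0357

-0.0357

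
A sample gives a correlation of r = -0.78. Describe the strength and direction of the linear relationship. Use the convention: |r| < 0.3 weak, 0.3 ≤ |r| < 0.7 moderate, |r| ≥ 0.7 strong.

strong negative

r = -0.78 < 0 so the relationship is negative.
|r| = 0.78, which falls in the strong range.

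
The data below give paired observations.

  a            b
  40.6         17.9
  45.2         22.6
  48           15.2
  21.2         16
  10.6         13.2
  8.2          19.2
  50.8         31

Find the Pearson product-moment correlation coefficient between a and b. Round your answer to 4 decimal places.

n = 7, Σa = 224.6, Σb = 135.1, Σa² = 9205.08, Σb² = 2822.09, Σab = 4689.22
nΣab − ΣaΣb = 32824.54 − 30343.46 = 2481.08
nΣa² − (Σa)² = 64435.56 − 50445.16 = 13990.4; nΣb² − (Σb)² = 19754.63 − 18252.01 = 1502.62
r = 2481.08 / √(13990.4 × 1502.62) = 2481.08 / 4585.0033 ≈ 0.5411

0.5411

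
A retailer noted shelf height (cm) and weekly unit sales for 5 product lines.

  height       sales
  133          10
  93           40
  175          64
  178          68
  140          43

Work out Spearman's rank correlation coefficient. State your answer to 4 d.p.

0.9000

Rank height: 2, 1, 4, 5, 3
Rank sales: 1, 2, 4, 5, 3
d = rank(height) − rank(sales): 1, -1, 0, 0, 0; Σd² = 2
ρ = 1 − 6Σd² / [n(n²−1)] = 1 − 6×2 / (5×24) = 1 − 12/120 ≈ 0.9000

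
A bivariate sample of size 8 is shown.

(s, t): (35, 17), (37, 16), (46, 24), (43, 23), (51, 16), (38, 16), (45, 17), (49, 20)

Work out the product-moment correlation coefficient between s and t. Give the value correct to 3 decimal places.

0.313

n = 8, Σs = 344, Σt = 149, Σs² = 15030, Σt² = 2851, Σst = 6449
nΣst − ΣsΣt = 51592 − 51256 = 336
nΣs² − (Σs)² = 120240 − 118336 = 1904; nΣt² − (Σt)² = 22808 − 22201 = 607
r = 336 / √(1904 × 607) = 336 / 1075.0479 ≈ 0.313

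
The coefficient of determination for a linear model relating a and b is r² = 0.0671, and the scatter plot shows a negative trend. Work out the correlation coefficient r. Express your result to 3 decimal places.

-0.259

|r| = √0.0671 = 0.259
The association is negative, so r = −0.259.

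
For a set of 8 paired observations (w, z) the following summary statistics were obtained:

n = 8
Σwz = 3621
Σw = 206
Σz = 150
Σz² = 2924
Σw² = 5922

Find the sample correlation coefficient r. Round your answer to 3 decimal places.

r = (nΣwz − ΣwΣz) / √[(nΣw² − (Σw)²)(nΣz² − (Σz)²)]
Numerator: 8×3621 − 206×150 = -1932
Denominator: √[(47376 − 42436)(23392 − 22500)] = √[4940 × 892] = 2099.1617
r = -1932 / 2099.1617 ≈ -0.920

-0.920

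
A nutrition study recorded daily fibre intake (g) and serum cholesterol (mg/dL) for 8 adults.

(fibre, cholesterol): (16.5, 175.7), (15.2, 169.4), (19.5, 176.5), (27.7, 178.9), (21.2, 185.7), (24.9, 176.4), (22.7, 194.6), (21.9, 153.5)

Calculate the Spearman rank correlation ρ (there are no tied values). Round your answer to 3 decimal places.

0.429

Rank fibre: 2, 1, 3, 8, 4, 7, 6, 5
Rank cholesterol: 3, 2, 5, 6, 7, 4, 8, 1
d = rank(fibre) − rank(cholesterol): -1, -1, -2, 2, -3, 3, -2, 4; Σd² = 48
ρ = 1 − 6Σd² / [n(n²−1)] = 1 − 6×48 / (8×63) = 1 − 288/504 ≈ 0.429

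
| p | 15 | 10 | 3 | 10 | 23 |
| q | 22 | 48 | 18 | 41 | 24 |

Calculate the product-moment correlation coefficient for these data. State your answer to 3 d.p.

n = 5, Σp = 61, Σq = 153, Σp² = 963, Σq² = 5369, Σpq = 1826
nΣpq − ΣpΣq = 9130 − 9333 = -203
nΣp² − (Σp)² = 4815 − 3721 = 1094; nΣq² − (Σq)² = 26845 − 23409 = 3436
r = -203 / √(1094 × 3436) = -203 / 1938.8099 ≈ -0.105

-0.105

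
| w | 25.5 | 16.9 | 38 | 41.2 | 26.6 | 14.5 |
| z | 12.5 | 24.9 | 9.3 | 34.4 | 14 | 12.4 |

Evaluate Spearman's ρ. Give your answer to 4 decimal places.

Rank w: 3, 2, 5, 6, 4, 1
Rank z: 3, 5, 1, 6, 4, 2
d = rank(w) − rank(z): 0, -3, 4, 0, 0, -1; Σd² = 26
ρ = 1 − 6Σd² / [n(n²−1)] = 1 − 6×26 / (6×35) = 1 − 156/210 ≈ 0.2571

0.2571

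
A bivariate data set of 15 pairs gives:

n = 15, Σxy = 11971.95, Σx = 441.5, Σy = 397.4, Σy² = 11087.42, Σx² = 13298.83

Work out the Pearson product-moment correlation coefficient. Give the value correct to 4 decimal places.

r = (nΣxy − ΣxΣy) / √[(nΣx² − (Σx)²)(nΣy² − (Σy)²)]
Numerator: 15×11971.95 − 441.5×397.4 = 4127.15
Denominator: √[(199482.45 − 194922.25)(166311.3 − 157926.76)] = √[4560.2 × 8384.54] = 6183.4601
r = 4127.15 / 6183.4601 ≈ 0.6674

0.6674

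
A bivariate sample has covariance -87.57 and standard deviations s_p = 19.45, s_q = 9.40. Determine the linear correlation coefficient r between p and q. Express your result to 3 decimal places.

r = Cov(p,q) / (s_p · s_q) = -87.57 / (19.45 × 9.40)
  = -87.57 / 182.8300 ≈ -0.479

-0.479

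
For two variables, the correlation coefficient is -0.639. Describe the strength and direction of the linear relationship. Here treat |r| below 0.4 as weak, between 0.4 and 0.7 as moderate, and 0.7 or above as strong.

moderate negative

r = -0.639 < 0 so the relationship is negative.
|r| = 0.639, which falls in the moderate range.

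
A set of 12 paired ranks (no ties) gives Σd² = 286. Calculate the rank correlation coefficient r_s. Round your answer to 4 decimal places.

0.0000

ρ = 1 − 6Σd² / [n(n²−1)] = 1 − 6×286 / (12×143)
  = 1 − 1716/1716 = 1 − 1.00000 ≈ 0.0000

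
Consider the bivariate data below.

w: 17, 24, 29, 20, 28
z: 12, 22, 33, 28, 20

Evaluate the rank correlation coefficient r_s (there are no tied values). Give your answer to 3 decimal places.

Rank w: 1, 3, 5, 2, 4
Rank z: 1, 3, 5, 4, 2
d = rank(w) − rank(z): 0, 0, 0, -2, 2; Σd² = 8
ρ = 1 − 6Σd² / [n(n²−1)] = 1 − 6×8 / (5×24) = 1 − 48/120 ≈ 0.600

0.600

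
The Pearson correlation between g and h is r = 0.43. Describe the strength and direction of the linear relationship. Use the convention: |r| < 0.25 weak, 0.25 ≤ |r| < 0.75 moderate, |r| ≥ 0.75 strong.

moderate positive

r = 0.43 > 0 so the relationship is positive.
|r| = 0.43, which falls in the moderate range.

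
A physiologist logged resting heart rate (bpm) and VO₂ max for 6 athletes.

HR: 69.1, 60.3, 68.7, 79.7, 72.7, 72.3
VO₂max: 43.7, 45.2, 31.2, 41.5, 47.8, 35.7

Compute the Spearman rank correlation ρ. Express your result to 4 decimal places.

0.0857

Rank HR: 3, 1, 2, 6, 5, 4
Rank VO₂max: 4, 5, 1, 3, 6, 2
d = rank(HR) − rank(VO₂max): -1, -4, 1, 3, -1, 2; Σd² = 32
ρ = 1 − 6Σd² / [n(n²−1)] = 1 − 6×32 / (6×35) = 1 − 192/210 ≈ 0.0857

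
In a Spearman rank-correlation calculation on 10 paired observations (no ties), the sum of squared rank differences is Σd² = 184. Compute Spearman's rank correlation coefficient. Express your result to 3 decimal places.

-0.115

ρ = 1 − 6Σd² / [n(n²−1)] = 1 − 6×184 / (10×99)
  = 1 − 1104/990 = 1 − 1.1152 ≈ -0.115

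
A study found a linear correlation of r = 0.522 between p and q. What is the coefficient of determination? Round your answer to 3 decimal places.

0.272

r² = (0.522)² = 0.272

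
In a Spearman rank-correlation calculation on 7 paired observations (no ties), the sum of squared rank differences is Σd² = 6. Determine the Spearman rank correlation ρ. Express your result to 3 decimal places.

0.893

ρ = 1 − 6Σd² / [n(n²−1)] = 1 − 6×6 / (7×48)
  = 1 − 36/336 = 1 − 0.1071 ≈ 0.893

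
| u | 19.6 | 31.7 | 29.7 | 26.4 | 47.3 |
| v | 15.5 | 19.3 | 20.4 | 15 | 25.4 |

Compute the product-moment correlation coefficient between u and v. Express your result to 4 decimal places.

0.9325

n = 5, Σu = 154.7, Σv = 95.6, Σu² = 5205.39, Σv² = 1899.06, Σuv = 3118.91
nΣuv − ΣuΣv = 15594.55 − 14789.32 = 805.23
nΣu² − (Σu)² = 26026.95 − 23932.09 = 2094.86; nΣv² − (Σv)² = 9495.3 − 9139.36 = 355.94
r = 805.23 / √(2094.86 × 355.94) = 805.23 / 863.5071 ≈ 0.9325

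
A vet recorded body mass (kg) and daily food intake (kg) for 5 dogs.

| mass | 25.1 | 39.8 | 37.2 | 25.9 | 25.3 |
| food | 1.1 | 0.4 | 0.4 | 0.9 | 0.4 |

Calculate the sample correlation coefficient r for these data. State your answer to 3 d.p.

-0.646

n = 5, Σx = 153.3, Σy = 3.2, Σx² = 4908.79, Σy² = 2.5, Σxy = 91.84
nΣxy − ΣxΣy = 459.2 − 490.56 = -31.36
nΣx² − (Σx)² = 24543.95 − 23500.89 = 1043.06; nΣy² − (Σy)² = 12.5 − 10.24 = 2.26
r = -31.36 / √(1043.06 × 2.26) = -31.36 / 48.5522 ≈ -0.646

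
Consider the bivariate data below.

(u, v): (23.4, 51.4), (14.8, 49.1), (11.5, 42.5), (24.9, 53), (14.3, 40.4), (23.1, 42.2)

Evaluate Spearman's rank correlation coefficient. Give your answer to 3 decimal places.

Rank u: 5, 3, 1, 6, 2, 4
Rank v: 5, 4, 3, 6, 1, 2
d = rank(u) − rank(v): 0, -1, -2, 0, 1, 2; Σd² = 10
ρ = 1 − 6Σd² / [n(n²−1)] = 1 − 6×10 / (6×35) = 1 − 60/210 ≈ 0.714

0.714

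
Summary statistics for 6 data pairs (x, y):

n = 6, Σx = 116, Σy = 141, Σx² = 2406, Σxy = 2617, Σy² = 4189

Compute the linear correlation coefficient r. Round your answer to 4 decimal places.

-0.2882

r = (nΣxy − ΣxΣy) / √[(nΣx² − (Σx)²)(nΣy² − (Σy)²)]
Numerator: 6×2617 − 116×141 = -654
Denominator: √[(14436 − 13456)(25134 − 19881)] = √[980 × 5253] = 2268.9072
r = -654 / 2268.9072 ≈ -0.2882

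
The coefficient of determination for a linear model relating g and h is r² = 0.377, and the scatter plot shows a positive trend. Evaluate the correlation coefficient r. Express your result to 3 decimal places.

|r| = √0.377 = 0.614
The association is positive, so r = 0.614.

0.614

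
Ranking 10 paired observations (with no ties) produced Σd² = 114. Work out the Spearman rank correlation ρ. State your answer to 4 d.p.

0.3091

ρ = 1 − 6Σd² / [n(n²−1)] = 1 − 6×114 / (10×99)
  = 1 − 684/990 = 1 − 0.69091 ≈ 0.3091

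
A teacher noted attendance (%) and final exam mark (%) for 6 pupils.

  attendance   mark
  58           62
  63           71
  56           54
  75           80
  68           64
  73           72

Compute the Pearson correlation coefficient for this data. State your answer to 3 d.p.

0.857

n = 6, Σx = 393, Σy = 403, Σx² = 26047, Σy² = 27481, Σxy = 26701
nΣxy − ΣxΣy = 160206 − 158379 = 1827
nΣx² − (Σx)² = 156282 − 154449 = 1833; nΣy² − (Σy)² = 164886 − 162409 = 2477
r = 1827 / √(1833 × 2477) = 1827 / 2130.8076 ≈ 0.857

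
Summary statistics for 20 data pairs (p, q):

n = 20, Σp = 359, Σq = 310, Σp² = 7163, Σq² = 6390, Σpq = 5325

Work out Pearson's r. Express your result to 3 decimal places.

-0.224

r = (nΣpq − ΣpΣq) / √[(nΣp² − (Σp)²)(nΣq² − (Σq)²)]
Numerator: 20×5325 − 359×310 = -4790
Denominator: √[(143260 − 128881)(127800 − 96100)] = √[14379 × 31700] = 21349.8080
r = -4790 / 21349.8080 ≈ -0.224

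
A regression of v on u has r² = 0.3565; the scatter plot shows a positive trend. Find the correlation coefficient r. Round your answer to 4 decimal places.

0.5971

|r| = √0.3565 = 0.5971
The association is positive, so r = 0.5971.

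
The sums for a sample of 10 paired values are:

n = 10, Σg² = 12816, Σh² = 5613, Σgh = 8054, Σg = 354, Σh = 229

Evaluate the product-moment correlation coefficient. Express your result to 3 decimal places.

r = (nΣgh − ΣgΣh) / √[(nΣg² − (Σg)²)(nΣh² − (Σh)²)]
Numerator: 10×8054 − 354×229 = -526
Denominator: √[(128160 − 125316)(56130 − 52441)] = √[2844 × 3689] = 3239.0610
r = -526 / 3239.0610 ≈ -0.162

-0.162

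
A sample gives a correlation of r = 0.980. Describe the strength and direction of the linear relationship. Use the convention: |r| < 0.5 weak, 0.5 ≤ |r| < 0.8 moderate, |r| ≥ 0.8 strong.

strong positive

r = 0.980 > 0 so the relationship is positive.
|r| = 0.980, which falls in the strong range.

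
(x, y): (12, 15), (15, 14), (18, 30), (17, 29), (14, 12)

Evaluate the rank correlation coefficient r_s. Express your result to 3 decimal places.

0.700

Rank x: 1, 3, 5, 4, 2
Rank y: 3, 2, 5, 4, 1
d = rank(x) − rank(y): -2, 1, 0, 0, 1; Σd² = 6
ρ = 1 − 6Σd² / [n(n²−1)] = 1 − 6×6 / (5×24) = 1 − 36/120 ≈ 0.700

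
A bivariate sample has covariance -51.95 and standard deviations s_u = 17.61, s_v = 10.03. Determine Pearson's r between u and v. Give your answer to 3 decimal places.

-0.294

r = Cov(u,v) / (s_u · s_v) = -51.95 / (17.61 × 10.03)
  = -51.95 / 176.6283 ≈ -0.294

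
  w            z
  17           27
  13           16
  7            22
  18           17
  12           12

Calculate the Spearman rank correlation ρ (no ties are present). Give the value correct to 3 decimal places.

0.200

Rank w: 4, 3, 1, 5, 2
Rank z: 5, 2, 4, 3, 1
d = rank(w) − rank(z): -1, 1, -3, 2, 1; Σd² = 16
ρ = 1 − 6Σd² / [n(n²−1)] = 1 − 6×16 / (5×24) = 1 − 96/120 ≈ 0.200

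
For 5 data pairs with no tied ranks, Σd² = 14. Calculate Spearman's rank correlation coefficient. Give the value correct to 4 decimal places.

0.3000

ρ = 1 − 6Σd² / [n(n²−1)] = 1 − 6×14 / (5×24)
  = 1 − 84/120 = 1 − 0.70000 ≈ 0.3000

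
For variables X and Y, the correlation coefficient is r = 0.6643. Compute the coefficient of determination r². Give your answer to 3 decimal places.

0.441

r² = (0.6643)² = 0.441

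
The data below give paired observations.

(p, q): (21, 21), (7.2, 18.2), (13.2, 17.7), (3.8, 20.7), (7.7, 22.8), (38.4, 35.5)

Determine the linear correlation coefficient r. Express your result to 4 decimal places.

0.8408

n = 6, Σp = 91.3, Σq = 135.9, Σp² = 2215.37, Σq² = 3294.11, Σpq = 2423.1
nΣpq − ΣpΣq = 14538.6 − 12407.67 = 2130.93
nΣp² − (Σp)² = 13292.22 − 8335.69 = 4956.53; nΣq² − (Σq)² = 19764.66 − 18468.81 = 1295.85
r = 2130.93 / √(4956.53 × 1295.85) = 2130.93 / 2534.3479 ≈ 0.8408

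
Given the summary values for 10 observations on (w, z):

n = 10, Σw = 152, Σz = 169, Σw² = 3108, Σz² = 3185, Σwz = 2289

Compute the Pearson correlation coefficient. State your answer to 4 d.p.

r = (nΣwz − ΣwΣz) / √[(nΣw² − (Σw)²)(nΣz² − (Σz)²)]
Numerator: 10×2289 − 152×169 = -2798
Denominator: √[(31080 − 23104)(31850 − 28561)] = √[7976 × 3289] = 5121.8223
r = -2798 / 5121.8223 ≈ -0.5463

-0.5463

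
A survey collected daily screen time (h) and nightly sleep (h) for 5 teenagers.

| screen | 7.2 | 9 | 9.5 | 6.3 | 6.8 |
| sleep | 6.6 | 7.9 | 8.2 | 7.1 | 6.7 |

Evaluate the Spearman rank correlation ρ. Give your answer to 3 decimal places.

Rank screen: 3, 4, 5, 1, 2
Rank sleep: 1, 4, 5, 3, 2
d = rank(screen) − rank(sleep): 2, 0, 0, -2, 0; Σd² = 8
ρ = 1 − 6Σd² / [n(n²−1)] = 1 − 6×8 / (5×24) = 1 − 48/120 ≈ 0.600

0.600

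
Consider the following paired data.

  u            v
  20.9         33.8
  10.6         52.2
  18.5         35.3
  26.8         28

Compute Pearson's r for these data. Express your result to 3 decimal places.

n = 4, Σu = 76.8, Σv = 149.3, Σu² = 1609.66, Σv² = 5897.37, Σuv = 2663.19
nΣuv − ΣuΣv = 10652.76 − 11466.24 = -813.48
nΣu² − (Σu)² = 6438.64 − 5898.24 = 540.4; nΣv² − (Σv)² = 23589.48 − 22290.49 = 1298.99
r = -813.48 / √(540.4 × 1298.99) = -813.48 / 837.8390 ≈ -0.971

-0.971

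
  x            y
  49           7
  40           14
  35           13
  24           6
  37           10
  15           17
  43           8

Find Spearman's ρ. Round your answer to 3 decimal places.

Rank x: 7, 5, 3, 2, 4, 1, 6
Rank y: 2, 6, 5, 1, 4, 7, 3
d = rank(x) − rank(y): 5, -1, -2, 1, 0, -6, 3; Σd² = 76
ρ = 1 − 6Σd² / [n(n²−1)] = 1 − 6×76 / (7×48) = 1 − 456/336 ≈ -0.357

-0.357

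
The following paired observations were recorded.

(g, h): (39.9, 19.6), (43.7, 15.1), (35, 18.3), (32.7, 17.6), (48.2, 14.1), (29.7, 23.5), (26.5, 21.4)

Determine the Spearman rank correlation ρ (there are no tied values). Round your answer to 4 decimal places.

-0.8214

Rank g: 5, 6, 4, 3, 7, 2, 1
Rank h: 5, 2, 4, 3, 1, 7, 6
d = rank(g) − rank(h): 0, 4, 0, 0, 6, -5, -5; Σd² = 102
ρ = 1 − 6Σd² / [n(n²−1)] = 1 − 6×102 / (7×48) = 1 − 612/336 ≈ -0.8214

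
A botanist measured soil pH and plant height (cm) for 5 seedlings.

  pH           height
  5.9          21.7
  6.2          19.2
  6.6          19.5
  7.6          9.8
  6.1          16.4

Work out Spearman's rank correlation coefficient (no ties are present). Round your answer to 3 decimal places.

Rank pH: 1, 3, 4, 5, 2
Rank height: 5, 3, 4, 1, 2
d = rank(pH) − rank(height): -4, 0, 0, 4, 0; Σd² = 32
ρ = 1 − 6Σd² / [n(n²−1)] = 1 − 6×32 / (5×24) = 1 − 192/120 ≈ -0.600

-0.600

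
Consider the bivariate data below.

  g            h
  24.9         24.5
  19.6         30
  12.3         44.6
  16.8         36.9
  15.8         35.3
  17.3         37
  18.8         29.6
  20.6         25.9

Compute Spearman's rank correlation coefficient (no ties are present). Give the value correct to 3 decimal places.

-0.881

Rank g: 8, 6, 1, 3, 2, 4, 5, 7
Rank h: 1, 4, 8, 6, 5, 7, 3, 2
d = rank(g) − rank(h): 7, 2, -7, -3, -3, -3, 2, 5; Σd² = 158
ρ = 1 − 6Σd² / [n(n²−1)] = 1 − 6×158 / (8×63) = 1 − 948/504 ≈ -0.881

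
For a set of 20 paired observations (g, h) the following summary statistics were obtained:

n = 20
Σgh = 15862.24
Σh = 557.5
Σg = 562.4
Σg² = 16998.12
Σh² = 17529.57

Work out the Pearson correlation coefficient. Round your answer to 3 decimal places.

r = (nΣgh − ΣgΣh) / √[(nΣg² − (Σg)²)(nΣh² − (Σh)²)]
Numerator: 20×15862.24 − 562.4×557.5 = 3706.8
Denominator: √[(339962.4 − 316293.76)(350591.4 − 310806.25)] = √[23668.64 × 39785.15] = 30686.4855
r = 3706.8 / 30686.4855 ≈ 0.121

0.121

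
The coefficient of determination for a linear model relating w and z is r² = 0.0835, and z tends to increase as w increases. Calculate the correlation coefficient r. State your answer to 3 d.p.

0.289

|r| = √0.0835 = 0.289
The association is positive, so r = 0.289.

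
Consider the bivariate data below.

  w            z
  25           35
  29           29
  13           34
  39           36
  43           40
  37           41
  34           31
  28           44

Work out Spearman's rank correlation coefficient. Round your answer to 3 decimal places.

Rank w: 2, 4, 1, 7, 8, 6, 5, 3
Rank z: 4, 1, 3, 5, 6, 7, 2, 8
d = rank(w) − rank(z): -2, 3, -2, 2, 2, -1, 3, -5; Σd² = 60
ρ = 1 − 6Σd² / [n(n²−1)] = 1 − 6×60 / (8×63) = 1 − 360/504 ≈ 0.286

0.286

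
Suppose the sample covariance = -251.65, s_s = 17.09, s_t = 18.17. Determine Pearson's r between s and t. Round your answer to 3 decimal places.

-0.810

r = Cov(s,t) / (s_s · s_t) = -251.65 / (17.09 × 18.17)
  = -251.65 / 310.5253 ≈ -0.810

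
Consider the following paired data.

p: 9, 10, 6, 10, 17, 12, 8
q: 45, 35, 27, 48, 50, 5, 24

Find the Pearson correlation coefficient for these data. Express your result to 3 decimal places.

n = 7, Σp = 72, Σq = 234, Σp² = 814, Σq² = 9384, Σpq = 2499
nΣpq − ΣpΣq = 17493 − 16848 = 645
nΣp² − (Σp)² = 5698 − 5184 = 514; nΣq² − (Σq)² = 65688 − 54756 = 10932
r = 645 / √(514 × 10932) = 645 / 2370.4531 ≈ 0.272

0.272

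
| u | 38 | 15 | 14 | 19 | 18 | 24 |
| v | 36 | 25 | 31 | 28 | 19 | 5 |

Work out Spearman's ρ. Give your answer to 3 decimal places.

Rank u: 6, 2, 1, 4, 3, 5
Rank v: 6, 3, 5, 4, 2, 1
d = rank(u) − rank(v): 0, -1, -4, 0, 1, 4; Σd² = 34
ρ = 1 − 6Σd² / [n(n²−1)] = 1 − 6×34 / (6×35) = 1 − 204/210 ≈ 0.029

0.029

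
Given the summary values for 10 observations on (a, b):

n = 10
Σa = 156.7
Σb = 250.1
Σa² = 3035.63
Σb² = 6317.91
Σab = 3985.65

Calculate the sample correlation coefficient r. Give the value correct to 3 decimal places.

r = (nΣab − ΣaΣb) / √[(nΣa² − (Σa)²)(nΣb² − (Σb)²)]
Numerator: 10×3985.65 − 156.7×250.1 = 665.83
Denominator: √[(30356.3 − 24554.89)(63179.1 − 62550.01)] = √[5801.41 × 629.09] = 1910.3950
r = 665.83 / 1910.3950 ≈ 0.349

0.349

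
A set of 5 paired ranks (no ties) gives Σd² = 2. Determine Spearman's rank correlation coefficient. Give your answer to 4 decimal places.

ρ = 1 − 6Σd² / [n(n²−1)] = 1 − 6×2 / (5×24)
  = 1 − 12/120 = 1 − 0.10000 ≈ 0.9000

0.9000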